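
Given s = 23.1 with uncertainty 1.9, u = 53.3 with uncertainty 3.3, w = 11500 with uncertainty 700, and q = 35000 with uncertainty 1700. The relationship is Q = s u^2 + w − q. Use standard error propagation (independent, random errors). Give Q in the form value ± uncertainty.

Let p = s·u^2 = 65600. δp/p = √((1·δs/s)² + (2·δu/u)²) = √(0.00677 + 0.0153) = 0.149, so δp = 9760.
Q = p + w − q: δQ = √(δp² + δw² + δq²) = √(9.52e+07 + 4.9e+05 + 2.89e+06) = 9930
Q = 42100.

42100 ± 9930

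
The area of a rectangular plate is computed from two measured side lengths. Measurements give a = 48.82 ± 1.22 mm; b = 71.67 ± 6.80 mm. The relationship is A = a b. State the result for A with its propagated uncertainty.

3499 ± 343 mm^2

Products/powers → add relative errors in quadrature, weighted by exponent:
  (1·δa/a)² = (1×0.0250)² = 0.000624;  (1·δb/b)² = (1×0.0949)² = 0.00900
δA/A = √(0.00963) = 0.0981
A = 3499 mm^2, so δA = 0.0981 × 3499 = 343 mm^2.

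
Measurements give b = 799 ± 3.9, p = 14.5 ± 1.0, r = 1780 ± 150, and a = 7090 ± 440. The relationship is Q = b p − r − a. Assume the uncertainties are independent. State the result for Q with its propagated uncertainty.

2720 ± 926

Let w = b·p = 11600. δw/w = √((1·δb/b)² + (1·δp/p)²) = √(2.38e-05 + 0.00476) = 0.0691, so δw = 801.
Q = w − r − a: δQ = √(δw² + δr² + δa²) = √(6.42e+05 + 22500 + 1.94e+05) = 926
Q = 2720.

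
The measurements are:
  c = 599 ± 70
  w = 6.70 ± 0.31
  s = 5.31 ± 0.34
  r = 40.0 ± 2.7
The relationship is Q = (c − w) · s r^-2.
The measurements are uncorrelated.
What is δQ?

Let u = c − w = 592. δu = √(δc² + δw²) = √(4900 + 0.0961) = 70.0, so δu/u = 0.118.
Q is then a monomial in u, s, r:
δQ/Q = √((δu/u)² + (1·δs/s)² + (-2·δr/r)²) = √(0.0140 + 0.00410 + 0.0182) = 0.191
Q = 1.97, so δQ = 0.191 × 1.97 = 0.374.

0.374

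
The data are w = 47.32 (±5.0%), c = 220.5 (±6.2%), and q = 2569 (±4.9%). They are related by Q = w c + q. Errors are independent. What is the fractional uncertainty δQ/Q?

Let p = w·c = 10430. δp/p = √((1·δw/w)² + (1·δc/c)²) = √(0.00250 + 0.00384) = 0.0796, so δp = 831.
Q = p + q: δQ = √(δp² + δq²) = √(6.91e+05 + 15800) = 841
Q = 13000, so δQ/Q = 841/13000 = 0.0646.

0.0646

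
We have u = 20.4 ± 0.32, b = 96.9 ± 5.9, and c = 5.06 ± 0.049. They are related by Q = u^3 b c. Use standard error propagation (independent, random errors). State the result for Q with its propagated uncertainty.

(4.16 ± 0.323) × 10^6

For a monomial Q ∝ u^3, b, c, fractional errors add in quadrature:
  (3·δu/u)² = (3×0.0157)² = 0.00221;  (1·δb/b)² = (1×0.0609)² = 0.00371;  (1·δc/c)² = (1×0.00968)² = 9.38e-05
δQ/Q = √(0.00602) = 0.0776
Q = 4.16e+06, so δQ = 0.0776 × 4.16e+06 = 3.23e+05.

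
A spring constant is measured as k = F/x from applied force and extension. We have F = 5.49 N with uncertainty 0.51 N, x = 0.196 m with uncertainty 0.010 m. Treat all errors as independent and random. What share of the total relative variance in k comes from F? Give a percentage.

(δk/k)² = (1·δF/F)² + (-1·δx/x)²
  F term: (1×0.0929)² = 0.00863
  x term: (-1×0.0510)² = 0.00260
Total = 0.0112. Share from F = 0.00863/0.0112 = 0.768.

76.8%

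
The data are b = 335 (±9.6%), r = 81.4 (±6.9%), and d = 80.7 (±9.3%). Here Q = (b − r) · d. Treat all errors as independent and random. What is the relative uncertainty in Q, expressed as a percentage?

Let u = b − r = 254. δu = √(δb² + δr²) = √(1030 + 31.5) = 32.6, so δu/u = 0.129.
Q is then a monomial in u, d:
δQ/Q = √((δu/u)² + (1·δd/d)²) = √(0.0166 + 0.00865) = 0.159

15.9%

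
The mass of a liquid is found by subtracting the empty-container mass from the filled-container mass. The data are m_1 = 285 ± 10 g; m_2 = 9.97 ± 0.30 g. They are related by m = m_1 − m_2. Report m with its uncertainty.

275 ± 10.0 g

m is a linear combination, so absolute uncertainties add in quadrature:
  (δm_1)² = 100;  (δm_2)² = 0.0900
δm = √(100) = 10.0 g
m = 275 g.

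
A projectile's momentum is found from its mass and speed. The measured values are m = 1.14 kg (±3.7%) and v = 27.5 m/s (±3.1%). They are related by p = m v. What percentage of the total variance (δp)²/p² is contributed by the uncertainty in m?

58.8%

(δp/p)² = (1·δm/m)² + (1·δv/v)²
  m term: (1×0.0370)² = 0.00137
  v term: (1×0.0310)² = 0.000961
Total = 0.00233. Share from m = 0.00137/0.00233 = 0.588.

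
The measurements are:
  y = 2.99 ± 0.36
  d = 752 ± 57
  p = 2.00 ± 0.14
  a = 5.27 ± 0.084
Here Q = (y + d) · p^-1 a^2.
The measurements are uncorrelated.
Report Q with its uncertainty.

10500 ± 1130

Let u = y + d = 755. δu = √(δy² + δd²) = √(0.130 + 3250) = 57.0, so δu/u = 0.0755.
Q is then a monomial in u, p, a:
δQ/Q = √((δu/u)² + (-1·δp/p)² + (2·δa/a)²) = √(0.00570 + 0.00490 + 0.00102) = 0.108
Q = 10500, so δQ = 0.108 × 10500 = 1130.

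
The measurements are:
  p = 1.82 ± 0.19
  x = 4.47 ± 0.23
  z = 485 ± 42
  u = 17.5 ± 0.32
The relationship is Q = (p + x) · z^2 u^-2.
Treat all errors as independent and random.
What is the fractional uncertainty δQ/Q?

Let w = p + x = 6.29. δw = √(δp² + δx²) = √(0.0361 + 0.0529) = 0.298, so δw/w = 0.0474.
Q is then a monomial in w, z, u:
δQ/Q = √((δw/w)² + (2·δz/z)² + (-2·δu/u)²) = √(0.00225 + 0.0300 + 0.00134) = 0.183

0.183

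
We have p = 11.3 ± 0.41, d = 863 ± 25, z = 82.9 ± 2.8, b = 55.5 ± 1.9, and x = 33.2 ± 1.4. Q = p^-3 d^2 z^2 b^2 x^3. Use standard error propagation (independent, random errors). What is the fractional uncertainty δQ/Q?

Products/powers → add relative errors in quadrature, weighted by exponent:
  (-3·δp/p)² = (-3×0.0363)² = 0.0118;  (2·δd/d)² = (2×0.0290)² = 0.00336;  (2·δz/z)² = (2×0.0338)² = 0.00456;  (2·δb/b)² = (2×0.0342)² = 0.00469;  (3·δx/x)² = (3×0.0422)² = 0.0160
δQ/Q = √(0.0405) = 0.201

0.201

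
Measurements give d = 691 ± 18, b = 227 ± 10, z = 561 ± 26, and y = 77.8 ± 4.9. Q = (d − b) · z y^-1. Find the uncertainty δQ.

301

Let u = d − b = 464. δu = √(δd² + δb²) = √(324 + 100) = 20.6, so δu/u = 0.0444.
Q is then a monomial in u, z, y:
δQ/Q = √((δu/u)² + (1·δz/z)² + (-1·δy/y)²) = √(0.00197 + 0.00215 + 0.00397) = 0.0899
Q = 3350, so δQ = 0.0899 × 3350 = 301.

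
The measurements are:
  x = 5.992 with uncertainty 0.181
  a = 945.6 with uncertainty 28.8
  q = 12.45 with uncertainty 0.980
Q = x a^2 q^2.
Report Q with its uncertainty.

Q is a product of powers, so relative uncertainties combine in quadrature:
  (1·δx/x)² = (1×0.0302)² = 0.000912;  (2·δa/a)² = (2×0.0305)² = 0.00371;  (2·δq/q)² = (2×0.0787)² = 0.0248
δQ/Q = √(0.0294) = 0.171
Q = 8.305e+08, so δQ = 0.171 × 8.305e+08 = 1.42e+08.

(8.305 ± 1.42) × 10^8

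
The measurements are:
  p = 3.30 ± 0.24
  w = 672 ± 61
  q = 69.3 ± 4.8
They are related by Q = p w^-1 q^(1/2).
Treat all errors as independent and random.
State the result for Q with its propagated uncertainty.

Products/powers → add relative errors in quadrature, weighted by exponent:
  (1·δp/p)² = (1×0.0727)² = 0.00529;  (-1·δw/w)² = (-1×0.0908)² = 0.00824;  (½·δq/q)² = (0.5×0.0693)² = 0.00120
δQ/Q = √(0.0147) = 0.121
Q = 0.0409, so δQ = 0.121 × 0.0409 = 0.00496.

0.0409 ± 0.00496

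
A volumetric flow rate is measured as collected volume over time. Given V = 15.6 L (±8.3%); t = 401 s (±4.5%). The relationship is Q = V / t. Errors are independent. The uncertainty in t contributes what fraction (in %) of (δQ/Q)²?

(δQ/Q)² = (1·δV/V)² + (-1·δt/t)²
  V term: (1×0.0830)² = 0.00689
  t term: (-1×0.0450)² = 0.00202
Total = 0.00891. Share from t = 0.00202/0.00891 = 0.227.

22.7%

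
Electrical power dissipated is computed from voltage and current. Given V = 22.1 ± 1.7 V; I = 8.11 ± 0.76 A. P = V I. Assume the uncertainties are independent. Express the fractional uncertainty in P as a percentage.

12.1%

Relative error in a monomial: (δP/P)² = Σ (nᵢ · δxᵢ/xᵢ)².
  (1·δV/V)² = (1×0.0769)² = 0.00592;  (1·δI/I)² = (1×0.0937)² = 0.00878
δP/P = √(0.0147) = 0.121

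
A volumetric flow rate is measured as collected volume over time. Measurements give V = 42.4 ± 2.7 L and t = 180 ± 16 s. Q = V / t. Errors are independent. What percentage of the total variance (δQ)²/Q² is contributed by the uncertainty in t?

(δQ/Q)² = (1·δV/V)² + (-1·δt/t)²
  V term: (1×0.0637)² = 0.00406
  t term: (-1×0.0889)² = 0.00790
Total = 0.0120. Share from t = 0.00790/0.0120 = 0.661.

66.1%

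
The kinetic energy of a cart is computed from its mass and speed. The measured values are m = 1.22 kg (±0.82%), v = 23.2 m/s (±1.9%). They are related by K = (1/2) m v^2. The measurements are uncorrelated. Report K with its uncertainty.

328 ± 12.8 J

Relative error in a monomial: (δK/K)² = Σ (nᵢ · δxᵢ/xᵢ)².
  (1·δm/m)² = (1×0.00820)² = 6.72e-05;  (2·δv/v)² = (2×0.0190)² = 0.00144
δK/K = √(0.00151) = 0.0389
K = 328 J, so δK = 0.0389 × 328 = 12.8 J.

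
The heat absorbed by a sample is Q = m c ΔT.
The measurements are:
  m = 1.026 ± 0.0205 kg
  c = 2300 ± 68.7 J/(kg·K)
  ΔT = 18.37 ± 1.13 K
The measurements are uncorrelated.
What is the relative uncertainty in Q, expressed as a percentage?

Since Q is a product/quotient, work with relative uncertainties:
  (1·δm/m)² = (1×0.0200)² = 0.000399;  (1·δc/c)² = (1×0.0299)² = 0.000892;  (1·δΔT/ΔT)² = (1×0.0615)² = 0.00378
δQ/Q = √(0.00508) = 0.0712

7.12%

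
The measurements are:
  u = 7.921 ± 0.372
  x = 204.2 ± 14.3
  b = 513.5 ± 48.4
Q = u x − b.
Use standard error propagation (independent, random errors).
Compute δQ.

145

Let p = u·x = 1617. δp/p = √((1·δu/u)² + (1·δx/x)²) = √(0.00221 + 0.00490) = 0.0843, so δp = 136.
Q = p − b: δQ = √(δp² + δb²) = √(18600 + 2340) = 145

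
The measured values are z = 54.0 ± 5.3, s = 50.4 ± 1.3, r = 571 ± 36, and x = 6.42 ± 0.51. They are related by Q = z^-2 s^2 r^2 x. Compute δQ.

4.59e+05

Q is a product of powers, so relative uncertainties combine in quadrature:
  (-2·δz/z)² = (-2×0.0981)² = 0.0385;  (2·δs/s)² = (2×0.0258)² = 0.00266;  (2·δr/r)² = (2×0.0630)² = 0.0159;  (1·δx/x)² = (1×0.0794)² = 0.00631
δQ/Q = √(0.0634) = 0.252
Q = 1.82e+06, so δQ = 0.252 × 1.82e+06 = 4.59e+05.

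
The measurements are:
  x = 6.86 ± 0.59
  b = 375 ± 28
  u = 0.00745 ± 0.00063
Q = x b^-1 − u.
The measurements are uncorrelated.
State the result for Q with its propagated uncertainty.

0.0108 ± 0.00218

Let p = x·b^-1 = 0.0183. δp/p = √((1·δx/x)² + (-1·δb/b)²) = √(0.00740 + 0.00558) = 0.114, so δp = 0.00208.
Q = p − u: δQ = √(δp² + δu²) = √(4.34e-06 + 3.97e-07) = 0.00218
Q = 0.0108.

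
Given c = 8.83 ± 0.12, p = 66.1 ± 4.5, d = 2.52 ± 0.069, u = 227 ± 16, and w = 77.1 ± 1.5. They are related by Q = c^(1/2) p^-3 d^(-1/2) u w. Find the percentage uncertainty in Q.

Since Q is a product/quotient, work with relative uncertainties:
  (½·δc/c)² = (0.5×0.0136)² = 4.62e-05;  (-3·δp/p)² = (-3×0.0681)² = 0.0417;  (−½·δd/d)² = (-0.5×0.0274)² = 0.000187;  (1·δu/u)² = (1×0.0705)² = 0.00497;  (1·δw/w)² = (1×0.0195)² = 0.000379
δQ/Q = √(0.0473) = 0.217

21.7%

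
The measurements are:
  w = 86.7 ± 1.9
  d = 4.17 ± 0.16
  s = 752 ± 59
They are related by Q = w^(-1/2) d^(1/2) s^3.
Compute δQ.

Q is a product of powers, so relative uncertainties combine in quadrature:
  (−½·δw/w)² = (-0.5×0.0219)² = 0.000120;  (½·δd/d)² = (0.5×0.0384)² = 0.000368;  (3·δs/s)² = (3×0.0785)² = 0.0554
δQ/Q = √(0.0559) = 0.236
Q = 9.33e+07, so δQ = 0.236 × 9.33e+07 = 2.2e+07.

2.2e+07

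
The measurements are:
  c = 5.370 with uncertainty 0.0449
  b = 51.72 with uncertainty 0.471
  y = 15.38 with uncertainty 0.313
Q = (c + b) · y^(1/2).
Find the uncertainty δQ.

2.94

Let u = c + b = 57.09. δu = √(δc² + δb²) = √(0.00202 + 0.222) = 0.473, so δu/u = 0.00829.
Q is then a monomial in u, y:
δQ/Q = √((δu/u)² + (½·δy/y)²) = √(6.87e-05 + 0.000104) = 0.0131
Q = 223.9, so δQ = 0.0131 × 223.9 = 2.94.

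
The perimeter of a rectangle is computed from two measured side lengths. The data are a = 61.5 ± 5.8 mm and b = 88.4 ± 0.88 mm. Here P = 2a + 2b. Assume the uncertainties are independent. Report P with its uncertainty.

Each term contributes (cᵢ δxᵢ)² to (δP)²:
  (2·δa)² = 135;  (2·δb)² = 3.10
δP = √(138) = 11.7 mm
P = 300 mm.

300 ± 11.7 mm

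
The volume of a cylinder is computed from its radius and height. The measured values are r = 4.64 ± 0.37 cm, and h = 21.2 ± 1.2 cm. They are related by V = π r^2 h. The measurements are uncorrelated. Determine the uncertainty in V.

243 cm^3

Since V is a product/quotient, work with relative uncertainties:
  (2·δr/r)² = (2×0.0797)² = 0.0254;  (1·δh/h)² = (1×0.0566)² = 0.00320
δV/V = √(0.0286) = 0.169
V = 1430 cm^3, so δV = 0.169 × 1430 = 243 cm^3.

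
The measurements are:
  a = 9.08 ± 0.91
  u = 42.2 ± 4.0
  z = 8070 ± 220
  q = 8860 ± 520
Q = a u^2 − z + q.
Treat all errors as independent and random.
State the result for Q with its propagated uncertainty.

17000 ± 3510

Let p = a·u^2 = 16200. δp/p = √((1·δa/a)² + (2·δu/u)²) = √(0.0100 + 0.0359) = 0.214, so δp = 3470.
Q = p − z + q: δQ = √(δp² + δz² + δq²) = √(1.2e+07 + 48400 + 2.7e+05) = 3510
Q = 17000.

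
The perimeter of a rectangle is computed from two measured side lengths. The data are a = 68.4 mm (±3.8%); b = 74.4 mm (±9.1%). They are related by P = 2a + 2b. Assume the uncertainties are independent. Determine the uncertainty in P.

14.5 mm

P is a linear combination, so absolute uncertainties add in quadrature:
  (2·δa)² = 27.0;  (2·δb)² = 183
δP = √(210) = 14.5 mm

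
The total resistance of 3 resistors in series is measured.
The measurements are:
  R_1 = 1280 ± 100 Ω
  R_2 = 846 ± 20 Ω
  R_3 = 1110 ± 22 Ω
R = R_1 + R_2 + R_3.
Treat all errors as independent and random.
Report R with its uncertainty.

Sums and differences: (δR)² = Σ (cᵢ δxᵢ)².
  (δR_1)² = 10000;  (δR_2)² = 400;  (δR_3)² = 484
δR = √(10900) = 104 Ω
R = 3240 Ω.

3240 ± 104 Ω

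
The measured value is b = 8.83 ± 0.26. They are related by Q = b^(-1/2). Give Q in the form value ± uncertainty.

Q ∝ b^(-1/2), so δQ/Q = |−½| · δb/b = 0.5 × 0.0294 = 0.0147.
Q = 0.337, so δQ = 0.0147 × 0.337 = 0.00495.

0.337 ± 0.00495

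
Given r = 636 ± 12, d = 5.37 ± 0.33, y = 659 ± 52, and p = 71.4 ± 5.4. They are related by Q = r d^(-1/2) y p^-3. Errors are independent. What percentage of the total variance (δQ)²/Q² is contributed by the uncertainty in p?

(δQ/Q)² = (1·δr/r)² + (−½·δd/d)² + (1·δy/y)² + (-3·δp/p)²
  r term: (1×0.0189)² = 0.000356
  d term: (-0.5×0.0615)² = 0.000944
  y term: (1×0.0789)² = 0.00623
  p term: (-3×0.0756)² = 0.0515
Total = 0.0590. Share from p = 0.0515/0.0590 = 0.872.

87.2%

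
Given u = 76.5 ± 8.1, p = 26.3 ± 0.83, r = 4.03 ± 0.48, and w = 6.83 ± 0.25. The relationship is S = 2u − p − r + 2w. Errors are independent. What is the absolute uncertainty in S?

16.2

S is a linear combination, so absolute uncertainties add in quadrature:
  (2·δu)² = 262;  (δp)² = 0.689;  (δr)² = 0.230;  (2·δw)² = 0.250
δS = √(264) = 16.2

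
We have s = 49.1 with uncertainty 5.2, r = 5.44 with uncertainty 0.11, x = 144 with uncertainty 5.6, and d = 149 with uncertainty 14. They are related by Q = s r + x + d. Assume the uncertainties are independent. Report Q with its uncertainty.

560 ± 32.5

Let p = s·r = 267. δp/p = √((1·δs/s)² + (1·δr/r)²) = √(0.0112 + 0.000409) = 0.108, so δp = 28.8.
Q = p + x + d: δQ = √(δp² + δx² + δd²) = √(829 + 31.4 + 196) = 32.5
Q = 560.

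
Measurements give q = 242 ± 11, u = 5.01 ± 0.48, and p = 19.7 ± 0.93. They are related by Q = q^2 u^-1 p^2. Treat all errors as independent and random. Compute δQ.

Q is a product of powers, so relative uncertainties combine in quadrature:
  (2·δq/q)² = (2×0.0455)² = 0.00826;  (-1·δu/u)² = (-1×0.0958)² = 0.00918;  (2·δp/p)² = (2×0.0472)² = 0.00891
δQ/Q = √(0.0264) = 0.162
Q = 4.54e+06, so δQ = 0.162 × 4.54e+06 = 7.37e+05.

7.37e+05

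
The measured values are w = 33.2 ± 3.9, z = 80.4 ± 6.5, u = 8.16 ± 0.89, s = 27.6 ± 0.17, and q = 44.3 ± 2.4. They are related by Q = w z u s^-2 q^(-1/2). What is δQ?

Products/powers → add relative errors in quadrature, weighted by exponent:
  (1·δw/w)² = (1×0.117)² = 0.0138;  (1·δz/z)² = (1×0.0808)² = 0.00654;  (1·δu/u)² = (1×0.109)² = 0.0119;  (-2·δs/s)² = (-2×0.00616)² = 0.000152;  (−½·δq/q)² = (-0.5×0.0542)² = 0.000734
δQ/Q = √(0.0331) = 0.182
Q = 4.30, so δQ = 0.182 × 4.30 = 0.782.

0.782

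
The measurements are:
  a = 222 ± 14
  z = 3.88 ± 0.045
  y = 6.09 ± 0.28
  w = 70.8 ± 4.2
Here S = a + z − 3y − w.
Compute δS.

S is a linear combination, so absolute uncertainties add in quadrature:
  (δa)² = 196;  (δz)² = 0.00202;  (3·δy)² = 0.706;  (δw)² = 17.6
δS = √(214) = 14.6

14.6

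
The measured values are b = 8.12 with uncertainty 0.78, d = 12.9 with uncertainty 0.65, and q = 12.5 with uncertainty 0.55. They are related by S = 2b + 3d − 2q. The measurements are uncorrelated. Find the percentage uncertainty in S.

9.11%

Absolute uncertainties add in quadrature for a linear combination:
  (2·δb)² = 2.43;  (3·δd)² = 3.80;  (2·δq)² = 1.21
δS = √(7.45) = 2.73
S = 29.9, so δS/S = 2.73/29.9 = 0.0911.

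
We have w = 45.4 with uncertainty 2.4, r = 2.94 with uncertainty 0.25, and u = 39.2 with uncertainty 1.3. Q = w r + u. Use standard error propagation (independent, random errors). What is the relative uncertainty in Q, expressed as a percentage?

Let p = w·r = 133. δp/p = √((1·δw/w)² + (1·δr/r)²) = √(0.00279 + 0.00723) = 0.100, so δp = 13.4.
Q = p + u: δQ = √(δp² + δu²) = √(179 + 1.69) = 13.4
Q = 173, so δQ/Q = 13.4/173 = 0.0778.

7.78%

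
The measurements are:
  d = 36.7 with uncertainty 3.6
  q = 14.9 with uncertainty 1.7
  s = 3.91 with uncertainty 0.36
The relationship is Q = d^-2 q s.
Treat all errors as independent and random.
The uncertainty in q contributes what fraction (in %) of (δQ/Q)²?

21.7%

(δQ/Q)² = (-2·δd/d)² + (1·δq/q)² + (1·δs/s)²
  d term: (-2×0.0981)² = 0.0385
  q term: (1×0.114)² = 0.0130
  s term: (1×0.0921)² = 0.00848
Total = 0.0600. Share from q = 0.0130/0.0600 = 0.217.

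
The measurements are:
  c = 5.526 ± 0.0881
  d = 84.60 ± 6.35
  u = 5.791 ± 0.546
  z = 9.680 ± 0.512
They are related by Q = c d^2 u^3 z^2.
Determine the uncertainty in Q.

2.43e+08

Q is a product of powers, so relative uncertainties combine in quadrature:
  (1·δc/c)² = (1×0.0159)² = 0.000254;  (2·δd/d)² = (2×0.0751)² = 0.0225;  (3·δu/u)² = (3×0.0943)² = 0.0800;  (2·δz/z)² = (2×0.0529)² = 0.0112
δQ/Q = √(0.114) = 0.338
Q = 7.197e+08, so δQ = 0.338 × 7.197e+08 = 2.43e+08.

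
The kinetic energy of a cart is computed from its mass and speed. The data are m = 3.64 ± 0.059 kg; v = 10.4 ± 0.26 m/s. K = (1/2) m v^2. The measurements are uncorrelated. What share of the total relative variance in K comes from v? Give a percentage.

(δK/K)² = (1·δm/m)² + (2·δv/v)²
  m term: (1×0.0162)² = 0.000263
  v term: (2×0.0250)² = 0.00250
Total = 0.00276. Share from v = 0.00250/0.00276 = 0.905.

90.5%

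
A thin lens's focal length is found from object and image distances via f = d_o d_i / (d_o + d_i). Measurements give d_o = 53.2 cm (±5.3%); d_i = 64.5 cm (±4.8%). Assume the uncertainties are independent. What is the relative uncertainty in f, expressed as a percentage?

∂f/∂d_o = (d_i/(d_o+d_i))² = 0.300;  ∂f/∂d_i = (d_o/(d_o+d_i))² = 0.204
δf = √((∂f/∂d_o · δd_o)² + (∂f/∂d_i · δd_i)²) = √(0.717 + 0.400) = 1.06 cm
f = 29.2 cm, so δf/f = 1.06/29.2 = 0.0363.

3.63%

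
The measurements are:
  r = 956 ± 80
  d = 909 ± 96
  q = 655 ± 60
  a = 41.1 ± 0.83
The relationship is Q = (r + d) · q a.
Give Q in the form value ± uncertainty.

(5.02 ± 0.579) × 10^7

Let u = r + d = 1860. δu = √(δr² + δd²) = √(6400 + 9220) = 125, so δu/u = 0.0670.
Q is then a monomial in u, q, a:
δQ/Q = √((δu/u)² + (1·δq/q)² + (1·δa/a)²) = √(0.00449 + 0.00839 + 0.000408) = 0.115
Q = 5.02e+07, so δQ = 0.115 × 5.02e+07 = 5.79e+06.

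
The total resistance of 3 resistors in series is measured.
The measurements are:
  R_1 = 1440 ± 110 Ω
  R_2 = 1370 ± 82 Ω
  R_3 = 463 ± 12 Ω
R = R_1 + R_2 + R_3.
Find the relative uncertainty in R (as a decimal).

0.0421

Each term contributes (cᵢ δxᵢ)² to (δR)²:
  (δR_1)² = 12100;  (δR_2)² = 6720;  (δR_3)² = 144
δR = √(19000) = 138 Ω
R = 3270 Ω, so δR/R = 138/3270 = 0.0421.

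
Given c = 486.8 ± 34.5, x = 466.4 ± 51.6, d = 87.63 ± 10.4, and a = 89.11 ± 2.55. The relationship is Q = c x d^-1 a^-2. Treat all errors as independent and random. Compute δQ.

0.0607

Q is a product of powers, so relative uncertainties combine in quadrature:
  (1·δc/c)² = (1×0.0709)² = 0.00502;  (1·δx/x)² = (1×0.111)² = 0.0122;  (-1·δd/d)² = (-1×0.119)² = 0.0141;  (-2·δa/a)² = (-2×0.0286)² = 0.00328
δQ/Q = √(0.0346) = 0.186
Q = 0.3263, so δQ = 0.186 × 0.3263 = 0.0607.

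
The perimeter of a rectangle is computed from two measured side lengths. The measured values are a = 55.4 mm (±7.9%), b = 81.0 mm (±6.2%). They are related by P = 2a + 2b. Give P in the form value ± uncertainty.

273 ± 13.3 mm

Sums and differences: (δP)² = Σ (cᵢ δxᵢ)².
  (2·δa)² = 76.6;  (2·δb)² = 101
δP = √(178) = 13.3 mm
P = 273 mm.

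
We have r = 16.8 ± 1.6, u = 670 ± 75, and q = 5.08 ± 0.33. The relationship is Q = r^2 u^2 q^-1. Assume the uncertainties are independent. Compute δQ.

Products/powers → add relative errors in quadrature, weighted by exponent:
  (2·δr/r)² = (2×0.0952)² = 0.0363;  (2·δu/u)² = (2×0.112)² = 0.0501;  (-1·δq/q)² = (-1×0.0650)² = 0.00422
δQ/Q = √(0.0906) = 0.301
Q = 2.49e+07, so δQ = 0.301 × 2.49e+07 = 7.51e+06.

7.51e+06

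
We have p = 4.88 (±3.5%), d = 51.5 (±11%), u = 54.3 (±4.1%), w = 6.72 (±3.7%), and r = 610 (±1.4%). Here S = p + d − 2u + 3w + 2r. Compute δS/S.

S is a linear combination, so absolute uncertainties add in quadrature:
  (δp)² = 0.0292;  (δd)² = 32.1;  (2·δu)² = 19.8;  (3·δw)² = 0.556;  (2·δr)² = 292
δS = √(344) = 18.6
S = 1190, so δS/S = 18.6/1190 = 0.0156.

0.0156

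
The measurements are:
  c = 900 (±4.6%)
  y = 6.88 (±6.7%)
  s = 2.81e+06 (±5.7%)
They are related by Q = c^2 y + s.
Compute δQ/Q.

0.0780

Let p = c^2·y = 5.57e+06. δp/p = √((2·δc/c)² + (1·δy/y)²) = √(0.00846 + 0.00449) = 0.114, so δp = 6.34e+05.
Q = p + s: δQ = √(δp² + δs²) = √(4.02e+11 + 2.57e+10) = 6.54e+05
Q = 8.38e+06, so δQ/Q = 6.54e+05/8.38e+06 = 0.0780.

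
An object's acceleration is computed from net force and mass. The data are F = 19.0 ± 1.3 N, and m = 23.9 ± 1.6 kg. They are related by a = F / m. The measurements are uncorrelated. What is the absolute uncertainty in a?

0.0761 m/s^2

For a monomial a ∝ F, m^-1, fractional errors add in quadrature:
  (1·δF/F)² = (1×0.0684)² = 0.00468;  (-1·δm/m)² = (-1×0.0669)² = 0.00448
δa/a = √(0.00916) = 0.0957
a = 0.795 m/s^2, so δa = 0.0957 × 0.795 = 0.0761 m/s^2.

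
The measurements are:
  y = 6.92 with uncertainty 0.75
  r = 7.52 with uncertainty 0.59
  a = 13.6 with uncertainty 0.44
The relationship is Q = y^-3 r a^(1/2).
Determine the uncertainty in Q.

0.0280

Q is a product of powers, so relative uncertainties combine in quadrature:
  (-3·δy/y)² = (-3×0.108)² = 0.106;  (1·δr/r)² = (1×0.0785)² = 0.00616;  (½·δa/a)² = (0.5×0.0324)² = 0.000262
δQ/Q = √(0.112) = 0.335
Q = 0.0837, so δQ = 0.335 × 0.0837 = 0.0280.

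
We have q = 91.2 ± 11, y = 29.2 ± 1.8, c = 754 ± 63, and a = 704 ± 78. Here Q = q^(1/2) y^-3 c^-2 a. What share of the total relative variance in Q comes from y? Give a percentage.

43.8%

(δQ/Q)² = (½·δq/q)² + (-3·δy/y)² + (-2·δc/c)² + (1·δa/a)²
  q term: (0.5×0.121)² = 0.00364
  y term: (-3×0.0616)² = 0.0342
  c term: (-2×0.0836)² = 0.0279
  a term: (1×0.111)² = 0.0123
Total = 0.0780. Share from y = 0.0342/0.0780 = 0.438.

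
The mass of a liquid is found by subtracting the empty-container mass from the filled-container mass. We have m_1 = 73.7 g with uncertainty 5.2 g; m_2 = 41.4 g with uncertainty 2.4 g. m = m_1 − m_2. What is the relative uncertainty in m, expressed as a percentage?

Sums and differences: (δm)² = Σ (cᵢ δxᵢ)².
  (δm_1)² = 27.0;  (δm_2)² = 5.76
δm = √(32.8) = 5.73 g
m = 32.3 g, so δm/m = 5.73/32.3 = 0.177.

17.7%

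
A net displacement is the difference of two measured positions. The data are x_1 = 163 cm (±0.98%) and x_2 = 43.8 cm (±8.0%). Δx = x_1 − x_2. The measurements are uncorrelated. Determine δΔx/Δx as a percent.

3.23%

Δx is a linear combination, so absolute uncertainties add in quadrature:
  (δx_1)² = 2.55;  (δx_2)² = 12.3
δΔx = √(14.8) = 3.85 cm
Δx = 119 cm, so δΔx/Δx = 3.85/119 = 0.0323.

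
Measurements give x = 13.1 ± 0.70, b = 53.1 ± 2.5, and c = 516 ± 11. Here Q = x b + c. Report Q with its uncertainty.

Let p = x·b = 696. δp/p = √((1·δx/x)² + (1·δb/b)²) = √(0.00286 + 0.00222) = 0.0712, so δp = 49.5.
Q = p + c: δQ = √(δp² + δc²) = √(2450 + 121) = 50.7
Q = 1210.

1210 ± 50.7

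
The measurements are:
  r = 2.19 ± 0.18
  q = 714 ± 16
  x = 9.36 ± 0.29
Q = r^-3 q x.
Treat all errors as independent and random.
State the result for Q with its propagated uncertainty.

636 ± 159

Products/powers → add relative errors in quadrature, weighted by exponent:
  (-3·δr/r)² = (-3×0.0822)² = 0.0608;  (1·δq/q)² = (1×0.0224)² = 0.000502;  (1·δx/x)² = (1×0.0310)² = 0.000960
δQ/Q = √(0.0623) = 0.250
Q = 636, so δQ = 0.250 × 636 = 159.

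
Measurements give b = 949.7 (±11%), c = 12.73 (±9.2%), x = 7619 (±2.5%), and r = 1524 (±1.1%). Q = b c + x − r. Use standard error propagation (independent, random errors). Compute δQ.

Let p = b·c = 12090. δp/p = √((1·δb/b)² + (1·δc/c)²) = √(0.0121 + 0.00846) = 0.143, so δp = 1730.
Q = p + x − r: δQ = √(δp² + δx² + δr²) = √(3.01e+06 + 36300 + 281) = 1740

1740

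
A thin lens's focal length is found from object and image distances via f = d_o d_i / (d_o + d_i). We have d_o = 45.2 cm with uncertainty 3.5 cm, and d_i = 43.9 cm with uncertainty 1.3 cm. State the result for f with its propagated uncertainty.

∂f/∂d_o = (d_i/(d_o+d_i))² = 0.243;  ∂f/∂d_i = (d_o/(d_o+d_i))² = 0.257
δf = √((∂f/∂d_o · δd_o)² + (∂f/∂d_i · δd_i)²) = √(0.722 + 0.112) = 0.913 cm
f = 22.3 cm.

22.3 ± 0.913 cm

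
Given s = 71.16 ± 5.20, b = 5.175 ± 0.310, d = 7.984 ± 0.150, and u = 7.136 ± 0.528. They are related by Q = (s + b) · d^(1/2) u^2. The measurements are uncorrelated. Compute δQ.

1790

Let w = s + b = 76.33. δw = √(δs² + δb²) = √(27.0 + 0.0961) = 5.21, so δw/w = 0.0682.
Q is then a monomial in w, d, u:
δQ/Q = √((δw/w)² + (½·δd/d)² + (2·δu/u)²) = √(0.00466 + 8.82e-05 + 0.0219) = 0.163
Q = 10980, so δQ = 0.163 × 10980 = 1790.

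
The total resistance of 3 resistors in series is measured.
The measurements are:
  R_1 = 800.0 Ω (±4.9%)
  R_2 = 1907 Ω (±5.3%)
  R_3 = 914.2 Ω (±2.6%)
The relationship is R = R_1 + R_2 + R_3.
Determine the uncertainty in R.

Each term contributes (cᵢ δxᵢ)² to (δR)²:
  (δR_1)² = 1540;  (δR_2)² = 10200;  (δR_3)² = 565
δR = √(12300) = 111 Ω

111 Ω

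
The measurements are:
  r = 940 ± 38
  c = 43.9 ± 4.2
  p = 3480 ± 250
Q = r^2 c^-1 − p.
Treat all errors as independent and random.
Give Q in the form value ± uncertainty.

Let w = r^2·c^-1 = 20100. δw/w = √((2·δr/r)² + (-1·δc/c)²) = √(0.00654 + 0.00915) = 0.125, so δw = 2520.
Q = w − p: δQ = √(δw² + δp²) = √(6.36e+06 + 62500) = 2530
Q = 16600.

16600 ± 2530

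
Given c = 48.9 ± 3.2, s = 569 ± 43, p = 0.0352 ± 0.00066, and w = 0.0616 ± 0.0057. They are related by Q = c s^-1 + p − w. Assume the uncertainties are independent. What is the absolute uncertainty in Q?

Let h = c·s^-1 = 0.0859. δh/h = √((1·δc/c)² + (-1·δs/s)²) = √(0.00428 + 0.00571) = 0.1000, so δh = 0.00859.
Q = h + p − w: δQ = √(δh² + δp² + δw²) = √(7.38e-05 + 4.36e-07 + 3.25e-05) = 0.0103

0.0103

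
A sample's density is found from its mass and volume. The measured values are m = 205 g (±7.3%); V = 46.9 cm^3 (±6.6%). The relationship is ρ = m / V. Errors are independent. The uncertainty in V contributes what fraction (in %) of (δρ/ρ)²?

(δρ/ρ)² = (1·δm/m)² + (-1·δV/V)²
  m term: (1×0.0730)² = 0.00533
  V term: (-1×0.0660)² = 0.00436
Total = 0.00968. Share from V = 0.00436/0.00968 = 0.450.

45.0%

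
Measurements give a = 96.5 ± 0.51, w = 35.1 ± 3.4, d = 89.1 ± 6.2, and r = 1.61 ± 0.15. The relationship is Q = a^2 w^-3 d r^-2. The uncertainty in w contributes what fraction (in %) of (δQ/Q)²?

68.0%

(δQ/Q)² = (2·δa/a)² + (-3·δw/w)² + (1·δd/d)² + (-2·δr/r)²
  a term: (2×0.00528)² = 0.000112
  w term: (-3×0.0969)² = 0.0844
  d term: (1×0.0696)² = 0.00484
  r term: (-2×0.0932)² = 0.0347
Total = 0.124. Share from w = 0.0844/0.124 = 0.680.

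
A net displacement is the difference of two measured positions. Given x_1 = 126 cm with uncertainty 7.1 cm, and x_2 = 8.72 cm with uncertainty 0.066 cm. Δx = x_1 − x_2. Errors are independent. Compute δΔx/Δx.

For a sum/difference, combine absolute errors in quadrature:
  (δx_1)² = 50.4;  (δx_2)² = 0.00436
δΔx = √(50.4) = 7.10 cm
Δx = 117 cm, so δΔx/Δx = 7.10/117 = 0.0605.

0.0605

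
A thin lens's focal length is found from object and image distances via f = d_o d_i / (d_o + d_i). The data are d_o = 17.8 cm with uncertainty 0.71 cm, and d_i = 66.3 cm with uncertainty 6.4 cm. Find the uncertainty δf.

∂f/∂d_o = (d_i/(d_o+d_i))² = 0.621;  ∂f/∂d_i = (d_o/(d_o+d_i))² = 0.0448
δf = √((∂f/∂d_o · δd_o)² + (∂f/∂d_i · δd_i)²) = √(0.195 + 0.0822) = 0.526 cm

0.526 cm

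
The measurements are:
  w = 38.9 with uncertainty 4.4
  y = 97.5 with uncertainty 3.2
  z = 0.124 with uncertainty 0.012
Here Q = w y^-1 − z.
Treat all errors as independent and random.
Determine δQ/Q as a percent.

17.6%

Let p = w·y^-1 = 0.399. δp/p = √((1·δw/w)² + (-1·δy/y)²) = √(0.0128 + 0.00108) = 0.118, so δp = 0.0470.
Q = p − z: δQ = √(δp² + δz²) = √(0.00221 + 0.000144) = 0.0485
Q = 0.275, so δQ/Q = 0.0485/0.275 = 0.176.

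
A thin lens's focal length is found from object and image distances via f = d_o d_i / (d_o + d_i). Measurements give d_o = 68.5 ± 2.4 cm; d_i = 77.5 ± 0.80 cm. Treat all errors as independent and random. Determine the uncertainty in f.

∂f/∂d_o = (d_i/(d_o+d_i))² = 0.282;  ∂f/∂d_i = (d_o/(d_o+d_i))² = 0.220
δf = √((∂f/∂d_o · δd_o)² + (∂f/∂d_i · δd_i)²) = √(0.457 + 0.0310) = 0.699 cm

0.699 cm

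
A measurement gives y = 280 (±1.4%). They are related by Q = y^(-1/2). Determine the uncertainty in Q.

Relative error in a monomial: (δQ/Q)² = Σ (nᵢ · δxᵢ/xᵢ)².
  (−½·δy/y)² = (-0.5×0.0140)² = 4.9e-05
δQ/Q = √(4.9e-05) = 0.00700
Q = 0.0598, so δQ = 0.00700 × 0.0598 = 0.000418.

0.000418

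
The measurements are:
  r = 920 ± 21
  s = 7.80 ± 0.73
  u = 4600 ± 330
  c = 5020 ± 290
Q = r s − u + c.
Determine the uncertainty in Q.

Let p = r·s = 7180. δp/p = √((1·δr/r)² + (1·δs/s)²) = √(0.000521 + 0.00876) = 0.0963, so δp = 691.
Q = p − u + c: δQ = √(δp² + δu² + δc²) = √(4.78e+05 + 1.09e+05 + 84100) = 819

819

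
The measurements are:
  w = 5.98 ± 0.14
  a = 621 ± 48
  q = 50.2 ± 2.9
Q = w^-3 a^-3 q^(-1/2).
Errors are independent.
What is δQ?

6.72e-13

Each factor contributes (exponent × relative error)² to (δQ/Q)²:
  (-3·δw/w)² = (-3×0.0234)² = 0.00493;  (-3·δa/a)² = (-3×0.0773)² = 0.0538;  (−½·δq/q)² = (-0.5×0.0578)² = 0.000834
δQ/Q = √(0.0595) = 0.244
Q = 2.76e-12, so δQ = 0.244 × 2.76e-12 = 6.72e-13.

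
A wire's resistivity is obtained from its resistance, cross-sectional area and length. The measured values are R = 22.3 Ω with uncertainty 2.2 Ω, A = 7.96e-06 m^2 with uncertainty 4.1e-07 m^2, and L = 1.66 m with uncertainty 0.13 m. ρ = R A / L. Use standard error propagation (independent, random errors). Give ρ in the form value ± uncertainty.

ρ is a product of powers, so relative uncertainties combine in quadrature:
  (1·δR/R)² = (1×0.0987)² = 0.00973;  (1·δA/A)² = (1×0.0515)² = 0.00265;  (-1·δL/L)² = (-1×0.0783)² = 0.00613
δρ/ρ = √(0.0185) = 0.136
ρ = 0.000107 Ω·m, so δρ = 0.136 × 0.000107 = 1.46e-05 Ω·m.

(1.07 ± 0.146) × 10^-4 Ω·m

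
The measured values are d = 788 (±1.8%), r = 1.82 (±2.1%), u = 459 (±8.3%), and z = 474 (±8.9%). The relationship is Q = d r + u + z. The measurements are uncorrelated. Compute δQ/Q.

Let p = d·r = 1430. δp/p = √((1·δd/d)² + (1·δr/r)²) = √(0.000324 + 0.000441) = 0.0277, so δp = 39.7.
Q = p + u + z: δQ = √(δp² + δu² + δz²) = √(1570 + 1450 + 1780) = 69.3
Q = 2370, so δQ/Q = 69.3/2370 = 0.0293.

0.0293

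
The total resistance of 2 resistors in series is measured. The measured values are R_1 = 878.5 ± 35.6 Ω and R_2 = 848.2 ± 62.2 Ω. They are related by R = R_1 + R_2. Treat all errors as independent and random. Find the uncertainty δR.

For a sum/difference, combine absolute errors in quadrature:
  (δR_1)² = 1270;  (δR_2)² = 3870
δR = √(5140) = 71.7 Ω

71.7 Ω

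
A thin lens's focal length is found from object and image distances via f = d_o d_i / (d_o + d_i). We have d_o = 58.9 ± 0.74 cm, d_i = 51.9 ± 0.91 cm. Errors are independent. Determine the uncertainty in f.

0.304 cm

∂f/∂d_o = (d_i/(d_o+d_i))² = 0.219;  ∂f/∂d_i = (d_o/(d_o+d_i))² = 0.283
δf = √((∂f/∂d_o · δd_o)² + (∂f/∂d_i · δd_i)²) = √(0.0264 + 0.0661) = 0.304 cm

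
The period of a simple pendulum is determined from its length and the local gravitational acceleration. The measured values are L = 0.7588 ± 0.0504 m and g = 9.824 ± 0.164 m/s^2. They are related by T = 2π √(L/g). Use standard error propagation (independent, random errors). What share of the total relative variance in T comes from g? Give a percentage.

5.94%

(δT/T)² = (½·δL/L)² + (−½·δg/g)²
  L term: (0.5×0.0664)² = 0.00110
  g term: (-0.5×0.0167)² = 6.97e-05
Total = 0.00117. Share from g = 6.97e-05/0.00117 = 0.0594.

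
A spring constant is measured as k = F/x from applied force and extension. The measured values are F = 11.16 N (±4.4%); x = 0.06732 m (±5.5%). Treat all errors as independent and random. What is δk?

11.7 N/m

For a monomial k ∝ F, x^-1, fractional errors add in quadrature:
  (1·δF/F)² = (1×0.0440)² = 0.00194;  (-1·δx/x)² = (-1×0.0550)² = 0.00302
δk/k = √(0.00496) = 0.0704
k = 165.8 N/m, so δk = 0.0704 × 165.8 = 11.7 N/m.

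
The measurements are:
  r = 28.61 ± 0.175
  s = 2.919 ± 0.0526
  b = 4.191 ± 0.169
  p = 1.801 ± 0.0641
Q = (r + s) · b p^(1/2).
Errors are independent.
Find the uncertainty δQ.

Let u = r + s = 31.53. δu = √(δr² + δs²) = √(0.0306 + 0.00277) = 0.183, so δu/u = 0.00580.
Q is then a monomial in u, b, p:
δQ/Q = √((δu/u)² + (1·δb/b)² + (½·δp/p)²) = √(3.36e-05 + 0.00163 + 0.000317) = 0.0445
Q = 177.3, so δQ = 0.0445 × 177.3 = 7.88.

7.88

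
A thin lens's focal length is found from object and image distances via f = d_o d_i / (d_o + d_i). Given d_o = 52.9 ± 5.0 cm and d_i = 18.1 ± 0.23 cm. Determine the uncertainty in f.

0.349 cm

∂f/∂d_o = (d_i/(d_o+d_i))² = 0.0650;  ∂f/∂d_i = (d_o/(d_o+d_i))² = 0.555
δf = √((∂f/∂d_o · δd_o)² + (∂f/∂d_i · δd_i)²) = √(0.106 + 0.0163) = 0.349 cm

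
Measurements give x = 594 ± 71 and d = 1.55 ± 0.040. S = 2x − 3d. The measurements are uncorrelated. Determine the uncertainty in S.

Sums and differences: (δS)² = Σ (cᵢ δxᵢ)².
  (2·δx)² = 20200;  (3·δd)² = 0.0144
δS = √(20200) = 142

142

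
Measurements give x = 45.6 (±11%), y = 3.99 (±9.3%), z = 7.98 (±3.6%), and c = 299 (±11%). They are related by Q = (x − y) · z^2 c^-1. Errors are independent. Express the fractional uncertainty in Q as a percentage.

17.9%

Let u = x − y = 41.6. δu = √(δx² + δy²) = √(25.2 + 0.138) = 5.03, so δu/u = 0.121.
Q is then a monomial in u, z, c:
δQ/Q = √((δu/u)² + (2·δz/z)² + (-1·δc/c)²) = √(0.0146 + 0.00518 + 0.0121) = 0.179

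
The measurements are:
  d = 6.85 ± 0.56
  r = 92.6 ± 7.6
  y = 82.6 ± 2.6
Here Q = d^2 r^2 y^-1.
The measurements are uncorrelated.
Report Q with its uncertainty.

4870 ± 1140

For a monomial Q ∝ d^2, r^2, y^-1, fractional errors add in quadrature:
  (2·δd/d)² = (2×0.0818)² = 0.0267;  (2·δr/r)² = (2×0.0821)² = 0.0269;  (-1·δy/y)² = (-1×0.0315)² = 0.000991
δQ/Q = √(0.0547) = 0.234
Q = 4870, so δQ = 0.234 × 4870 = 1140.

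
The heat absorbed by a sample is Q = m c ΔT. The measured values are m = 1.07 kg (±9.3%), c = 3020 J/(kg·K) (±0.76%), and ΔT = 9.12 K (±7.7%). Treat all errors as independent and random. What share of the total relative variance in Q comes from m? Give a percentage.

59.1%

(δQ/Q)² = (1·δm/m)² + (1·δc/c)² + (1·δΔT/ΔT)²
  m term: (1×0.0930)² = 0.00865
  c term: (1×0.00760)² = 5.78e-05
  ΔT term: (1×0.0770)² = 0.00593
Total = 0.0146. Share from m = 0.00865/0.0146 = 0.591.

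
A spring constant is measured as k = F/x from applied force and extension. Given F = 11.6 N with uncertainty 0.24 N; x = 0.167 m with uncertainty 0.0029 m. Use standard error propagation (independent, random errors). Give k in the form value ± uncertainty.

Each factor contributes (exponent × relative error)² to (δk/k)²:
  (1·δF/F)² = (1×0.0207)² = 0.000428;  (-1·δx/x)² = (-1×0.0174)² = 0.000302
δk/k = √(0.000730) = 0.0270
k = 69.5 N/m, so δk = 0.0270 × 69.5 = 1.88 N/m.

69.5 ± 1.88 N/m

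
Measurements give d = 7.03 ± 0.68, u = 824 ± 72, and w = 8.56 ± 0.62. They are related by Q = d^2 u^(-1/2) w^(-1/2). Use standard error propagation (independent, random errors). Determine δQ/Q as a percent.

Since Q is a product/quotient, work with relative uncertainties:
  (2·δd/d)² = (2×0.0967)² = 0.0374;  (−½·δu/u)² = (-0.5×0.0874)² = 0.00191;  (−½·δw/w)² = (-0.5×0.0724)² = 0.00131
δQ/Q = √(0.0406) = 0.202

20.2%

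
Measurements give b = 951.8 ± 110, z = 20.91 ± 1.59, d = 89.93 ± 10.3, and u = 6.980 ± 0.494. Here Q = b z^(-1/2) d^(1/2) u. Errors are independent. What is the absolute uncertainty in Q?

Products/powers → add relative errors in quadrature, weighted by exponent:
  (1·δb/b)² = (1×0.116)² = 0.0134;  (−½·δz/z)² = (-0.5×0.0760)² = 0.00145;  (½·δd/d)² = (0.5×0.115)² = 0.00328;  (1·δu/u)² = (1×0.0708)² = 0.00501
δQ/Q = √(0.0231) = 0.152
Q = 13780, so δQ = 0.152 × 13780 = 2090.

2090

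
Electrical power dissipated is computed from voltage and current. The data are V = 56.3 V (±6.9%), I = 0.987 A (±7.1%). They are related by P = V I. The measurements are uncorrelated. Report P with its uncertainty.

Since P is a product/quotient, work with relative uncertainties:
  (1·δV/V)² = (1×0.0690)² = 0.00476;  (1·δI/I)² = (1×0.0710)² = 0.00504
δP/P = √(0.00980) = 0.0990
P = 55.6 W, so δP = 0.0990 × 55.6 = 5.50 W.

55.6 ± 5.50 W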